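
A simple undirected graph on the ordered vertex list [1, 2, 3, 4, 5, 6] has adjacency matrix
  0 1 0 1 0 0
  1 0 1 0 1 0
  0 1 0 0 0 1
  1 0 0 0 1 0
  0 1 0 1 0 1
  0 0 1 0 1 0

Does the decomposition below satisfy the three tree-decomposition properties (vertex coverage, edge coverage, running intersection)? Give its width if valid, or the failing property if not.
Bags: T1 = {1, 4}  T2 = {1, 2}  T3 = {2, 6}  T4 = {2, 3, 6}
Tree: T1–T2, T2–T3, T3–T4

A tree decomposition must satisfy three properties: every vertex lies in some bag; for every edge, both endpoints lie together in some bag; and for every vertex, the bags containing it form a connected subtree. Here vertex 5 appears in no bag, so the decomposition is invalid.

No — vertex 5 appears in no bag.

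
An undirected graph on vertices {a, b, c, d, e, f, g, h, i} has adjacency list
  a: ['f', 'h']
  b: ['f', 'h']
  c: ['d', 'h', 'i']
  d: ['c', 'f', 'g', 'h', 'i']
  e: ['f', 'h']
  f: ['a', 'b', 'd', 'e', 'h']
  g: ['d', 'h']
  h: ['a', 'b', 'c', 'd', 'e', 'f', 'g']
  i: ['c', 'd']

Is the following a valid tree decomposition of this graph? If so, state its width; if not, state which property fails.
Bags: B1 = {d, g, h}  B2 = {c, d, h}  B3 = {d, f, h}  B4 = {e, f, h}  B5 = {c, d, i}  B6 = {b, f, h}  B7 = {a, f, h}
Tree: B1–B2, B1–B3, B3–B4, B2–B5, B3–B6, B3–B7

Checking the three conditions: (i) the bags cover all of {a, b, c, d, e, f, g, h, i}; (ii) for each edge, some bag contains both endpoints; (iii) the bags containing any fixed vertex form a subtree. All hold, so the decomposition is valid with width 3 − 1 = 2.

Yes; width 2.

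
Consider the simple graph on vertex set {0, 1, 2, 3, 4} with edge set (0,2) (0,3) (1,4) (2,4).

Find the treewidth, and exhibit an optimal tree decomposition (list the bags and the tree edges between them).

Treewidth 1.
Bags: B1 = {1, 4}  B2 = {2, 4}  B3 = {0, 2}  B4 = {0, 3}
Tree: B1–B2, B2–B3, B3–B4

Each bag holds 2 vertices, so the decomposition has width 1, which upper-bounds the treewidth. Since G has at least one edge (e.g. 1–4), it is not an edgeless graph, so tw(G) ≥ 1. The upper and lower bounds meet at 1, so that is the treewidth.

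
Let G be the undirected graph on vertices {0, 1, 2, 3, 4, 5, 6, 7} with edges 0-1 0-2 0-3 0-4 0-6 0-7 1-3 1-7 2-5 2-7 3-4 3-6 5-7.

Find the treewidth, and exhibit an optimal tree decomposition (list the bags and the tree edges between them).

The largest bag has 3 vertices, giving width 2; this decomposition certifies tw(G) ≤ 2. For the lower bound, the 3 vertices {0, 2, 7} are pairwise adjacent, and any tree decomposition puts a clique entirely inside one bag — forcing width ≥ 2. The upper and lower bounds meet at 2, so that is the treewidth.

Treewidth 2.
Bags: B1 = {0, 1, 7}  B2 = {0, 1, 3}  B3 = {0, 3, 6}  B4 = {0, 3, 4}  B5 = {0, 2, 7}  B6 = {2, 5, 7}
Tree: B1–B2, B2–B3, B3–B4, B1–B5, B5–B6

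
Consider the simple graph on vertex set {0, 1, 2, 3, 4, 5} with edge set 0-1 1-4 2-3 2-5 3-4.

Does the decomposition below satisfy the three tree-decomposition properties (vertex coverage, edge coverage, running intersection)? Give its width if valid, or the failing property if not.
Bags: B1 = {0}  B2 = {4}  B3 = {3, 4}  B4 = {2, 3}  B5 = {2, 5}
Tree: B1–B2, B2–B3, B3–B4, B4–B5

A tree decomposition must satisfy three properties: every vertex lies in some bag; for every edge, both endpoints lie together in some bag; and for every vertex, the bags containing it form a connected subtree. Here vertex 1 appears in no bag, so the decomposition is invalid.

No — vertex 1 appears in no bag.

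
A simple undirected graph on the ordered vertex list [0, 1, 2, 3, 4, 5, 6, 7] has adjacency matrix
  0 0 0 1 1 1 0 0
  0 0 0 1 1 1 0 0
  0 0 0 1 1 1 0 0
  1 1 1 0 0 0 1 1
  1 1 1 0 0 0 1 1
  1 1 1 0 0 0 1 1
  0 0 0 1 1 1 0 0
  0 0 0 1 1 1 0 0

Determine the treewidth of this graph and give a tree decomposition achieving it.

Treewidth 3.
One such decomposition:
Bags: B1 = {2, 3, 4, 5}  B2 = {3, 4, 5, 7}  B3 = {1, 3, 4, 5}  B4 = {3, 4, 5, 6}  B5 = {0, 3, 4, 5}
Tree: B1–B2, B2–B3, B3–B4, B4–B5

The largest bag has 4 vertices, giving width 3; this decomposition certifies tw(G) ≤ 3. For the lower bound: the 4 vertex sets {2,3}, {5,7}, {4}, {1} are disjoint, each induces a connected subgraph, and every pair is joined by at least one edge of G. Contracting each set to a single vertex therefore yields K_{4} as a minor, and since treewidth is minor-monotone, tw(G) ≥ tw(K_{4}) = 3. Therefore the treewidth is 3.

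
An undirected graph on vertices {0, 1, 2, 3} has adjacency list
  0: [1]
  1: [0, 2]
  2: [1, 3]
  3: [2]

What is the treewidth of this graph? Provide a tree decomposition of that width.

Treewidth 1.
One such decomposition:
Bags: B1 = {2, 3}  B2 = {1, 2}  B3 = {0, 1}
Tree: B1–B2, B2–B3

Every bag has size at most 2, so the width is 2 − 1 = 1 and tw(G) ≤ 1. Any graph with an edge has treewidth ≥ 1, and G has the edge 3–2. Combining the bounds, tw(G) = 1.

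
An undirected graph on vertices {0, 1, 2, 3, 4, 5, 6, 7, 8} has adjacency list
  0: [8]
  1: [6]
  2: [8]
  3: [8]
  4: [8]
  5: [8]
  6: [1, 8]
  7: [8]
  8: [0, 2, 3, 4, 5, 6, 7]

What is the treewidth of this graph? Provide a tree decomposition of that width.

Treewidth 1.
One optimal decomposition is:
Bags: B1 = {3, 8}  B2 = {4, 8}  B3 = {5, 8}  B4 = {2, 8}  B5 = {7, 8}  B6 = {6, 8}  B7 = {0, 8}  B8 = {1, 6}
Tree: B1–B2, B1–B3, B1–B4, B2–B5, B5–B6, B5–B7, B6–B8

Each bag holds 2 vertices, so the decomposition has width 1, which upper-bounds the treewidth. Any graph with an edge has treewidth ≥ 1, and G has the edge 3–8. The upper and lower bounds meet at 1, so that is the treewidth.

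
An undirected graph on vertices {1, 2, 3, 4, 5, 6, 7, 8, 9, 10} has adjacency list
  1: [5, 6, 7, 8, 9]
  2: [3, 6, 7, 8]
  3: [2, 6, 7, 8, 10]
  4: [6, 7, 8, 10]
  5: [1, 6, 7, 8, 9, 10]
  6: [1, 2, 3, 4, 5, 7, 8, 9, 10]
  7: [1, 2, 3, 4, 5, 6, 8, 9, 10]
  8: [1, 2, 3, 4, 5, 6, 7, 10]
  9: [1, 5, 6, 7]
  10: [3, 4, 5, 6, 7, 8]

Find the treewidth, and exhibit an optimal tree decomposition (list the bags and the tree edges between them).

Treewidth 4.
One optimal decomposition is:
Bags: B1 = {5, 6, 7, 8, 10}  B2 = {3, 6, 7, 8, 10}  B3 = {2, 3, 6, 7, 8}  B4 = {1, 5, 6, 7, 8}  B5 = {1, 5, 6, 7, 9}  B6 = {4, 6, 7, 8, 10}
Tree: B1–B2, B2–B3, B1–B4, B4–B5, B1–B6

The largest bag has 5 vertices, giving width 4; this decomposition certifies tw(G) ≤ 4. On the other hand G contains the 5-clique {1, 5, 6, 7, 8}. A clique must lie in a single bag of any decomposition, so no decomposition can have width below 4. Therefore the treewidth is 4.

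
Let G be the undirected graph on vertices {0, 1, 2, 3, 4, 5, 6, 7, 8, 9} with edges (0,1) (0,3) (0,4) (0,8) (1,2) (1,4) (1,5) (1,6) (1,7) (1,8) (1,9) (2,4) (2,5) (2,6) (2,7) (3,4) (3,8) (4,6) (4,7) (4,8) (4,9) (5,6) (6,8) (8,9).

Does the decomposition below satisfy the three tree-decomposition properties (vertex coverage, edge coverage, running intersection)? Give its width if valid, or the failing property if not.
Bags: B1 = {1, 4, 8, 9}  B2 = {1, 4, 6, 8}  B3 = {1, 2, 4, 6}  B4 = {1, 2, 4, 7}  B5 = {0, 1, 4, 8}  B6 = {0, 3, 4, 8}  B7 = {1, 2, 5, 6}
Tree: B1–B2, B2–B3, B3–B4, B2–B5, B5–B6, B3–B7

Every vertex of G appears in some bag (union = {0, 1, 2, 3, 4, 5, 6, 7, 8, 9}); every edge is covered by a bag; and for each vertex v the set of bags containing v is connected in the bag tree. The decomposition is therefore valid. The largest bag has 4 vertices, so the width is 3.

Yes; width 3.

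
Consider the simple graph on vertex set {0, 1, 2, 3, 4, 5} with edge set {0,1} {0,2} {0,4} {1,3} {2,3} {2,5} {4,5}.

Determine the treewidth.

2

A width-2 tree decomposition is:
Bags: B1 = {0, 4, 5}  B2 = {0, 2, 5}  B3 = {0, 1, 2}  B4 = {1, 2, 3}
Tree: B1–B2, B2–B3, B3–B4
Each bag holds 3 vertices, so the decomposition has width 2, which upper-bounds the treewidth. Since 4–5–2–0–4 is a cycle in G, G is not acyclic. Forests are exactly the graphs of treewidth ≤ 1, so tw(G) ≥ 2. Therefore the treewidth is 2.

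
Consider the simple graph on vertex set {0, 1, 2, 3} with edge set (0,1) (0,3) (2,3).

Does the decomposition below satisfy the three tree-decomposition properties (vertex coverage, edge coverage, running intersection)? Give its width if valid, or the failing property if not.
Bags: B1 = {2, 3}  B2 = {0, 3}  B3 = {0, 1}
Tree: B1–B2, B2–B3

Yes; width 1.

Checking the three conditions: (i) the bags cover all of {0, 1, 2, 3}; (ii) for each edge, some bag contains both endpoints; (iii) the bags containing any fixed vertex form a subtree. All hold, so the decomposition is valid with width 2 − 1 = 1.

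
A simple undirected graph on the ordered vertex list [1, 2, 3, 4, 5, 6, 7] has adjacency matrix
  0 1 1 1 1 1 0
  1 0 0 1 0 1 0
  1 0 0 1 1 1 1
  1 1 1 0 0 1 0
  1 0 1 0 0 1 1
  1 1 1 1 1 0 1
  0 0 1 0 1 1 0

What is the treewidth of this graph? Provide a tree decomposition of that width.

Each bag holds 4 vertices, so the decomposition has width 3, which upper-bounds the treewidth. Conversely, {1, 2, 4, 6} is a clique of size 4, and the vertices of any clique must share a bag in every tree decomposition; so some bag has ≥ 4 vertices and tw(G) ≥ 3. Hence tw(G) = 3 exactly.

Treewidth 3.
One optimal decomposition is:
Bags: B1 = {3, 5, 6, 7}  B2 = {1, 3, 5, 6}  B3 = {1, 3, 4, 6}  B4 = {1, 2, 4, 6}
Tree: B1–B2, B2–B3, B3–B4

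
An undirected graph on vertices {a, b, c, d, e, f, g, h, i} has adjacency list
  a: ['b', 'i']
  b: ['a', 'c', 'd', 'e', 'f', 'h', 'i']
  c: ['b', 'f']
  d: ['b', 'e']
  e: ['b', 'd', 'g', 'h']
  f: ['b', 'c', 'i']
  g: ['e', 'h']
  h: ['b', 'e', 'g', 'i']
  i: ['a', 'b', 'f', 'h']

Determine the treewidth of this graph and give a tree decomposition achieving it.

Every bag has size at most 3, so the width is 3 − 1 = 2 and tw(G) ≤ 2. On the other hand G contains the 3-clique {e, g, h}. A clique must lie in a single bag of any decomposition, so no decomposition can have width below 2. Hence tw(G) = 2 exactly.

Treewidth 2.
One optimal decomposition is:
Bags: B1 = {b, f, i}  B2 = {a, b, i}  B3 = {b, h, i}  B4 = {b, c, f}  B5 = {b, e, h}  B6 = {e, g, h}  B7 = {b, d, e}
Tree: B1–B2, B2–B3, B1–B4, B3–B5, B5–B6, B5–B7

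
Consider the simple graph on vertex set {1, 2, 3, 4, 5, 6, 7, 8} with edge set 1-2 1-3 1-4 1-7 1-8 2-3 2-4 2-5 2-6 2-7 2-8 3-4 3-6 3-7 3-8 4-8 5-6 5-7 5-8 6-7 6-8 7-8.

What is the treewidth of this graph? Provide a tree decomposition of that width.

Treewidth 4.
One optimal decomposition is:
Bags: B1 = {1, 2, 3, 7, 8}  B2 = {1, 2, 3, 4, 8}  B3 = {2, 3, 6, 7, 8}  B4 = {2, 5, 6, 7, 8}
Tree: B1–B2, B1–B3, B3–B4

Every bag has size at most 5, so the width is 5 − 1 = 4 and tw(G) ≤ 4. On the other hand G contains the 5-clique {1, 2, 3, 4, 8}. A clique must lie in a single bag of any decomposition, so no decomposition can have width below 4. Combining the bounds, tw(G) = 4.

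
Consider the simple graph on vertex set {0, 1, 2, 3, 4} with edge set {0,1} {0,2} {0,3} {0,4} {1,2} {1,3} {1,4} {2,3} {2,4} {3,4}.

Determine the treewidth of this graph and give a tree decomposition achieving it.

With just one bag of size 5, the width is 5 − 1 = 4, so tw(G) ≤ 4. For the lower bound, the 5 vertices {0, 1, 2, 3, 4} are pairwise adjacent, and any tree decomposition puts a clique entirely inside one bag — forcing width ≥ 4. Hence tw(G) = 4 exactly.

Treewidth 4.
One such decomposition:
Bags: B1 = {0, 1, 2, 3, 4}
Tree: (single bag)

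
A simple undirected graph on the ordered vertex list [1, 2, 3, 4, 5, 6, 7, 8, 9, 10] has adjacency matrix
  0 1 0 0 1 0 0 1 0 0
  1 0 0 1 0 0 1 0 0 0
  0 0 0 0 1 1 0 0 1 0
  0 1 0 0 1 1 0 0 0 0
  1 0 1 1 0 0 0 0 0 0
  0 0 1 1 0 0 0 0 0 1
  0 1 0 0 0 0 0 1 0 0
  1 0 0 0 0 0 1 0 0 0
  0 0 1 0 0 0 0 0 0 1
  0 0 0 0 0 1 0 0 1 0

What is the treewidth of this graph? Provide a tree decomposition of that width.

The largest bag has 3 vertices, giving width 2; this decomposition certifies tw(G) ≤ 2. Since 10–9–3–6–10 is a cycle in G, G is not acyclic. Forests are exactly the graphs of treewidth ≤ 1, so tw(G) ≥ 2. Therefore the treewidth is 2.

Treewidth 2.
One such decomposition:
Bags: B1 = {6, 9, 10}  B2 = {3, 6, 9}  B3 = {3, 4, 6}  B4 = {3, 4, 5}  B5 = {2, 4, 5}  B6 = {1, 2, 5}  B7 = {1, 2, 7}  B8 = {1, 7, 8}
Tree: B1–B2, B2–B3, B3–B4, B4–B5, B5–B6, B6–B7, B7–B8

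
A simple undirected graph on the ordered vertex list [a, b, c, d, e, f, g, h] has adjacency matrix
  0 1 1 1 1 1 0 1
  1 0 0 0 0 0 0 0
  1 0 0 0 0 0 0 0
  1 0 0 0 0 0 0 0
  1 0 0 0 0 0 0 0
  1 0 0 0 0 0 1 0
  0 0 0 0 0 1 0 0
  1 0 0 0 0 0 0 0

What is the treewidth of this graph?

A width-1 tree decomposition is:
Bags: B1 = {a, f}  B2 = {a, e}  B3 = {a, b}  B4 = {f, g}  B5 = {a, c}  B6 = {a, d}  B7 = {a, h}
Tree: B1–B2, B2–B3, B1–B4, B2–B5, B1–B6, B2–B7
The largest bag has 2 vertices, giving width 1; this decomposition certifies tw(G) ≤ 1. Since G has at least one edge (e.g. a–f), it is not an edgeless graph, so tw(G) ≥ 1. Hence tw(G) = 1 exactly.

1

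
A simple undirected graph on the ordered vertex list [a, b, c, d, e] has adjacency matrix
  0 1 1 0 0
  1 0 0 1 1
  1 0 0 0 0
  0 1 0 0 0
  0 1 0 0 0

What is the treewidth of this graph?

A width-1 tree decomposition is:
Bags: B1 = {b, e}  B2 = {a, b}  B3 = {a, c}  B4 = {b, d}
Tree: B1–B2, B2–B3, B1–B4
Each bag holds 2 vertices, so the decomposition has width 1, which upper-bounds the treewidth. G has an edge, so its treewidth is at least 1. Hence tw(G) = 1 exactly.

1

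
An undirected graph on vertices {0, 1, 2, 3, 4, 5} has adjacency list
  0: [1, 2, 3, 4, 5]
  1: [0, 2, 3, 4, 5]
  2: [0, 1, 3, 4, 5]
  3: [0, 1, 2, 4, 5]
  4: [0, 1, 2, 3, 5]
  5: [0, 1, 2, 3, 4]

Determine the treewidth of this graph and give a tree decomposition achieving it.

Treewidth 5.
Bags: B1 = {0, 1, 2, 3, 4, 5}
Tree: (single bag)

With just one bag of size 6, the width is 6 − 1 = 5, so tw(G) ≤ 5. For the lower bound, the 6 vertices {0, 1, 2, 3, 4, 5} are pairwise adjacent, and any tree decomposition puts a clique entirely inside one bag — forcing width ≥ 5. Therefore the treewidth is 5.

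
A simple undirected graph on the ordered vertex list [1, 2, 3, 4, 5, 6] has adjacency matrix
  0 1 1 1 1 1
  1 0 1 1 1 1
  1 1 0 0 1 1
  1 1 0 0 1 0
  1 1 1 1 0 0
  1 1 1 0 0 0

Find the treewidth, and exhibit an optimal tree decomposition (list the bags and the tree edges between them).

Every bag has size at most 4, so the width is 4 − 1 = 3 and tw(G) ≤ 3. Conversely, {1, 2, 3, 5} is a clique of size 4, and the vertices of any clique must share a bag in every tree decomposition; so some bag has ≥ 4 vertices and tw(G) ≥ 3. Combining the bounds, tw(G) = 3.

Treewidth 3.
One optimal decomposition is:
Bags: B1 = {1, 2, 3, 5}  B2 = {1, 2, 3, 6}  B3 = {1, 2, 4, 5}
Tree: B1–B2, B1–B3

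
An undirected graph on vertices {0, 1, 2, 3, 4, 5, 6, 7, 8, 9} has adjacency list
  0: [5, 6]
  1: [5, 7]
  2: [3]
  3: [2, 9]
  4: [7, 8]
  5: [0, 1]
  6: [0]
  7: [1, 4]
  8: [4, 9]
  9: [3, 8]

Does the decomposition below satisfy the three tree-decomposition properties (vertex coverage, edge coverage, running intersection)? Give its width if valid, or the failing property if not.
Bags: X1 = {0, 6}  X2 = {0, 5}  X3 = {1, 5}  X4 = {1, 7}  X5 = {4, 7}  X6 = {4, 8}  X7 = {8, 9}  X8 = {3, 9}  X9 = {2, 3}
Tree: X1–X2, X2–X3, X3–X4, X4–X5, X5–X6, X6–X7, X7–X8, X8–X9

Yes; width 1.

Every vertex of G appears in some bag (union = {0, 1, 2, 3, 4, 5, 6, 7, 8, 9}); every edge is covered by a bag; and for each vertex v the set of bags containing v is connected in the bag tree. The decomposition is therefore valid. The largest bag has 2 vertices, so the width is 1.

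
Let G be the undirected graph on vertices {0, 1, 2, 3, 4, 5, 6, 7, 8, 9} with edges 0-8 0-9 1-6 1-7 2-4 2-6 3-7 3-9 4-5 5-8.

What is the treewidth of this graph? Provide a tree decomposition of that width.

Treewidth 2.
Bags: B1 = {1, 3, 7}  B2 = {1, 3, 9}  B3 = {0, 1, 9}  B4 = {0, 1, 8}  B5 = {1, 5, 8}  B6 = {1, 4, 5}  B7 = {1, 2, 4}  B8 = {1, 2, 6}
Tree: B1–B2, B2–B3, B3–B4, B4–B5, B5–B6, B6–B7, B7–B8

Every bag has size at most 3, so the width is 3 − 1 = 2 and tw(G) ≤ 2. Since 1–7–3–9–0–8–5–4–2–6–1 is a cycle in G, G is not acyclic. Forests are exactly the graphs of treewidth ≤ 1, so tw(G) ≥ 2. Hence tw(G) = 2 exactly.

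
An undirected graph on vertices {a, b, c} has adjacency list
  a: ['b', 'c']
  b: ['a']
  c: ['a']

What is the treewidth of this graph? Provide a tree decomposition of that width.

Treewidth 1.
One optimal decomposition is:
Bags: B1 = {a, c}  B2 = {a, b}
Tree: B1–B2

Each bag holds 2 vertices, so the decomposition has width 1, which upper-bounds the treewidth. Since G has at least one edge (e.g. c–a), it is not an edgeless graph, so tw(G) ≥ 1. Therefore the treewidth is 1.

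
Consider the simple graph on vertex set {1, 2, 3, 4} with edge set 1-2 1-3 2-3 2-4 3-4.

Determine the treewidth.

2

A width-2 tree decomposition is:
Bags: B1 = {2, 3, 4}  B2 = {1, 2, 3}
Tree: B1–B2
The largest bag has 3 vertices, giving width 2; this decomposition certifies tw(G) ≤ 2. On the other hand G contains the 3-clique {1, 2, 3}. A clique must lie in a single bag of any decomposition, so no decomposition can have width below 2. Combining the bounds, tw(G) = 2.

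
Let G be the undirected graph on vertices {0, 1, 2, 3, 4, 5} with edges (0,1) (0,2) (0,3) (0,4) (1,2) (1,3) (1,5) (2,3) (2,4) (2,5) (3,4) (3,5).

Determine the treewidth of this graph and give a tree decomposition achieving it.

Treewidth 3.
One such decomposition:
Bags: B1 = {1, 2, 3, 5}  B2 = {0, 1, 2, 3}  B3 = {0, 2, 3, 4}
Tree: B1–B2, B2–B3

The largest bag has 4 vertices, giving width 3; this decomposition certifies tw(G) ≤ 3. For the lower bound, the 4 vertices {0, 1, 2, 3} are pairwise adjacent, and any tree decomposition puts a clique entirely inside one bag — forcing width ≥ 3. The upper and lower bounds meet at 3, so that is the treewidth.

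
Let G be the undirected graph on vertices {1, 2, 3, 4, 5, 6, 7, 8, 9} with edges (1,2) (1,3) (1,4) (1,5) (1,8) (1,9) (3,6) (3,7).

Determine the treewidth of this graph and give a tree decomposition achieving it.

Every bag has size at most 2, so the width is 2 − 1 = 1 and tw(G) ≤ 1. G has an edge, so its treewidth is at least 1. Hence tw(G) = 1 exactly.

Treewidth 1.
One optimal decomposition is:
Bags: B1 = {3, 6}  B2 = {1, 3}  B3 = {1, 4}  B4 = {1, 2}  B5 = {3, 7}  B6 = {1, 8}  B7 = {1, 9}  B8 = {1, 5}
Tree: B1–B2, B2–B3, B2–B4, B2–B5, B4–B6, B6–B7, B2–B8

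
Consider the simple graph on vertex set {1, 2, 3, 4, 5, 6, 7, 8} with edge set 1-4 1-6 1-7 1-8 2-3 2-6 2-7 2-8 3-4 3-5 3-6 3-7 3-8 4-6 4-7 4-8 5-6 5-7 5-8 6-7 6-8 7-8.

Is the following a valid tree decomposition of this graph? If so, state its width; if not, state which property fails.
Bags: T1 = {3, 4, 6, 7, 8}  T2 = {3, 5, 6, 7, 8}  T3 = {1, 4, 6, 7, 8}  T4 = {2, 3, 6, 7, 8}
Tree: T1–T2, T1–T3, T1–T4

Yes; width 4.

Vertex coverage: the bags together contain {1, 2, 3, 4, 5, 6, 7, 8}, the full vertex set. Edge coverage: each edge of G has both endpoints in at least one bag. Running intersection: for every vertex, the bags containing it form a connected subtree. All three properties hold, so this is a valid tree decomposition of width max|bag| − 1 = 4, and hence tw(G) ≤ 4.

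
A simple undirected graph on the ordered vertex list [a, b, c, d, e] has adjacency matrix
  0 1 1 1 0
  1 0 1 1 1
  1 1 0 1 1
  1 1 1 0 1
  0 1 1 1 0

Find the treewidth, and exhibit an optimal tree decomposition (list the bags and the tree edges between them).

Every bag has size at most 4, so the width is 4 − 1 = 3 and tw(G) ≤ 3. For the lower bound, the 4 vertices {b, c, d, e} are pairwise adjacent, and any tree decomposition puts a clique entirely inside one bag — forcing width ≥ 3. Combining the bounds, tw(G) = 3.

Treewidth 3.
One optimal decomposition is:
Bags: B1 = {b, c, d, e}  B2 = {a, b, c, d}
Tree: B1–B2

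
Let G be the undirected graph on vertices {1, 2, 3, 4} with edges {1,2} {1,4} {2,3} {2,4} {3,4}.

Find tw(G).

2

A width-2 tree decomposition is:
Bags: B1 = {2, 3, 4}  B2 = {1, 2, 4}
Tree: B1–B2
Every bag has size at most 3, so the width is 3 − 1 = 2 and tw(G) ≤ 2. For the lower bound, the 3 vertices {1, 2, 4} are pairwise adjacent, and any tree decomposition puts a clique entirely inside one bag — forcing width ≥ 2. Hence tw(G) = 2 exactly.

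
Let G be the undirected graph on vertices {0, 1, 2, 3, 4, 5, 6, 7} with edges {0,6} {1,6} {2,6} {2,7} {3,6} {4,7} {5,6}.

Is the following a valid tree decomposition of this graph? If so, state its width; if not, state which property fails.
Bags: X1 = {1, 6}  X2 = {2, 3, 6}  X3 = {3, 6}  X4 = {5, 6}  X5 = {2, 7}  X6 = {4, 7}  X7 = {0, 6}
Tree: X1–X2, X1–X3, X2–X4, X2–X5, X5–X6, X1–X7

No — bags containing vertex 3 are not connected in the tree.

A tree decomposition must satisfy three properties: every vertex lies in some bag; for every edge, both endpoints lie together in some bag; and for every vertex, the bags containing it form a connected subtree. Here bags containing vertex 3 are not connected in the tree, so the decomposition is invalid.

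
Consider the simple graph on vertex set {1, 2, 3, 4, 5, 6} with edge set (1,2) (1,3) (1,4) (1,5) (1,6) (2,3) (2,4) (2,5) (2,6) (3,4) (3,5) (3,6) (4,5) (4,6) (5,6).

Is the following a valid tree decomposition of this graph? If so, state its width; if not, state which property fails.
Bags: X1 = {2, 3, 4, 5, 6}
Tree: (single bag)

A tree decomposition must satisfy three properties: every vertex lies in some bag; for every edge, both endpoints lie together in some bag; and for every vertex, the bags containing it form a connected subtree. Here vertex 1 appears in no bag, so the decomposition is invalid.

No — vertex 1 appears in no bag.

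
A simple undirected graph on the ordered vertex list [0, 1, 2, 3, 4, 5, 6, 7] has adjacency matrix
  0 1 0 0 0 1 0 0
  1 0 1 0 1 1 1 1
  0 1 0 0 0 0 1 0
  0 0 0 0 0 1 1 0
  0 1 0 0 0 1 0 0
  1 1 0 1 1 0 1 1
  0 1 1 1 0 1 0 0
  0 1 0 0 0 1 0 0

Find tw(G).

A width-2 tree decomposition is:
Bags: B1 = {1, 5, 6}  B2 = {3, 5, 6}  B3 = {0, 1, 5}  B4 = {1, 5, 7}  B5 = {1, 2, 6}  B6 = {1, 4, 5}
Tree: B1–B2, B1–B3, B3–B4, B1–B5, B3–B6
Each bag holds 3 vertices, so the decomposition has width 2, which upper-bounds the treewidth. For the lower bound, the 3 vertices {1, 2, 6} are pairwise adjacent, and any tree decomposition puts a clique entirely inside one bag — forcing width ≥ 2. Therefore the treewidth is 2.

2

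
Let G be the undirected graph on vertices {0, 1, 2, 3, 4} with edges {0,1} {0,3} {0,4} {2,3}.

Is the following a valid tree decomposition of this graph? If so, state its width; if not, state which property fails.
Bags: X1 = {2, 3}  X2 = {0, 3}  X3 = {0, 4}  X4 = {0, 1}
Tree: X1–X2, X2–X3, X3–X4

Every vertex of G appears in some bag (union = {0, 1, 2, 3, 4}); every edge is covered by a bag; and for each vertex v the set of bags containing v is connected in the bag tree. The decomposition is therefore valid. The largest bag has 2 vertices, so the width is 1.

Yes; width 1.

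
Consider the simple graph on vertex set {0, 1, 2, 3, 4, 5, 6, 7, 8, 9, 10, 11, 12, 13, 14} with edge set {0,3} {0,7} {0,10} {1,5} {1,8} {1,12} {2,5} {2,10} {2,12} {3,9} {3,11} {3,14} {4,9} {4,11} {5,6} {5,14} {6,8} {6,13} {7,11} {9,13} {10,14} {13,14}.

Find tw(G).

A width-3 tree decomposition is:
Bags: B1 = {4, 7, 9, 11}  B2 = {3, 7, 9, 11}  B3 = {0, 3, 7, 9}  B4 = {0, 3, 9, 13}  B5 = {0, 3, 13, 14}  B6 = {0, 10, 13, 14}  B7 = {6, 10, 13, 14}  B8 = {5, 6, 10, 14}  B9 = {2, 5, 6, 10}  B10 = {2, 5, 6, 8}  B11 = {1, 2, 5, 8}  B12 = {1, 2, 8, 12}
Tree: B1–B2, B2–B3, B3–B4, B4–B5, B5–B6, B6–B7, B7–B8, B8–B9, B9–B10, B10–B11, B11–B12
The largest bag has 4 vertices, giving width 3; this decomposition certifies tw(G) ≤ 3. For the lower bound: the 4 vertex sets {4,7,11}, {9}, {3}, {0,10,13,14} are disjoint, each induces a connected subgraph, and every pair is joined by at least one edge of G. Contracting each set to a single vertex therefore yields K_{4} as a minor, and since treewidth is minor-monotone, tw(G) ≥ tw(K_{4}) = 3. The upper and lower bounds meet at 3, so that is the treewidth.

3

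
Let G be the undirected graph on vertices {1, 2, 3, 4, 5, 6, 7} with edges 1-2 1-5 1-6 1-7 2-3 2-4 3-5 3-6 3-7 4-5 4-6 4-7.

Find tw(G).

3

A width-3 tree decomposition is:
Bags: B1 = {1, 3, 4, 7}  B2 = {1, 3, 4, 6}  B3 = {1, 3, 4, 5}  B4 = {1, 2, 3, 4}
Tree: B1–B2, B2–B3, B3–B4
Every bag has size at most 4, so the width is 4 − 1 = 3 and tw(G) ≤ 3. For the lower bound: the 4 vertex sets {4,7}, {3,6}, {1}, {5} are disjoint, each induces a connected subgraph, and every pair is joined by at least one edge of G. Contracting each set to a single vertex therefore yields K_{4} as a minor, and since treewidth is minor-monotone, tw(G) ≥ tw(K_{4}) = 3. Combining the bounds, tw(G) = 3.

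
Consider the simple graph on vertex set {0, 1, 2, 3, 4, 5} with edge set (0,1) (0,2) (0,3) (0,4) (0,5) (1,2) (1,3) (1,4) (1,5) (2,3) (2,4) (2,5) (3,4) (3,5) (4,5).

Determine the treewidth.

A width-5 tree decomposition is:
Bags: B1 = {0, 1, 2, 3, 4, 5}
Tree: (single bag)
With just one bag of size 6, the width is 6 − 1 = 5, so tw(G) ≤ 5. On the other hand G contains the 6-clique {0, 1, 2, 3, 4, 5}. A clique must lie in a single bag of any decomposition, so no decomposition can have width below 5. Hence tw(G) = 5 exactly.

5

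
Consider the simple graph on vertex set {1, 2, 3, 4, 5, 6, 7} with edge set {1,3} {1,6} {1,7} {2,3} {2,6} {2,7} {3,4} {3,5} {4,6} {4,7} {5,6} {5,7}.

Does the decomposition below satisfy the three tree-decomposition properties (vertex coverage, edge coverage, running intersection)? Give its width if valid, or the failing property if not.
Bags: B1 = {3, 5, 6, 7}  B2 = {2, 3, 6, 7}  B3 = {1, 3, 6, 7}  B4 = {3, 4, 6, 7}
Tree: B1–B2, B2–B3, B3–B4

Every vertex of G appears in some bag (union = {1, 2, 3, 4, 5, 6, 7}); every edge is covered by a bag; and for each vertex v the set of bags containing v is connected in the bag tree. The decomposition is therefore valid. The largest bag has 4 vertices, so the width is 3.

Yes; width 3.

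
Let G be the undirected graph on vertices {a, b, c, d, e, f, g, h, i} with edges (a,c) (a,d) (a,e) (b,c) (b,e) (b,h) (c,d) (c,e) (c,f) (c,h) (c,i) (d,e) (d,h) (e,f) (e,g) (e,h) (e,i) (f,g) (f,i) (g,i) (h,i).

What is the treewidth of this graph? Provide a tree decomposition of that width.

Every bag has size at most 4, so the width is 4 − 1 = 3 and tw(G) ≤ 3. On the other hand G contains the 4-clique {e, f, g, i}. A clique must lie in a single bag of any decomposition, so no decomposition can have width below 3. The upper and lower bounds meet at 3, so that is the treewidth.

Treewidth 3.
One such decomposition:
Bags: B1 = {c, e, h, i}  B2 = {c, d, e, h}  B3 = {a, c, d, e}  B4 = {c, e, f, i}  B5 = {b, c, e, h}  B6 = {e, f, g, i}
Tree: B1–B2, B2–B3, B1–B4, B2–B5, B4–B6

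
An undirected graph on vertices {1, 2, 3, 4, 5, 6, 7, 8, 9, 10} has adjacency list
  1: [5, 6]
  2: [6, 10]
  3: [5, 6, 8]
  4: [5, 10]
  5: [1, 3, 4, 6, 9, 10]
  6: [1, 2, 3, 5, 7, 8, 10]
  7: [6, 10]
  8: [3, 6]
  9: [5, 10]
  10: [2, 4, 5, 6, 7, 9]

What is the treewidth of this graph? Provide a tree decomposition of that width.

Treewidth 2.
One such decomposition:
Bags: B1 = {5, 6, 10}  B2 = {3, 5, 6}  B3 = {5, 9, 10}  B4 = {1, 5, 6}  B5 = {4, 5, 10}  B6 = {6, 7, 10}  B7 = {3, 6, 8}  B8 = {2, 6, 10}
Tree: B1–B2, B1–B3, B2–B4, B1–B5, B1–B6, B2–B7, B6–B8

Each bag holds 3 vertices, so the decomposition has width 2, which upper-bounds the treewidth. For the lower bound, the 3 vertices {5, 9, 10} are pairwise adjacent, and any tree decomposition puts a clique entirely inside one bag — forcing width ≥ 2. Therefore the treewidth is 2.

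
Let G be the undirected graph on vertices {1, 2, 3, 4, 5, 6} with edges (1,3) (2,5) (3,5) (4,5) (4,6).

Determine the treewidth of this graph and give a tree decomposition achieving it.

Treewidth 1.
Bags: B1 = {2, 5}  B2 = {3, 5}  B3 = {4, 5}  B4 = {4, 6}  B5 = {1, 3}
Tree: B1–B2, B1–B3, B3–B4, B2–B5

Every bag has size at most 2, so the width is 2 − 1 = 1 and tw(G) ≤ 1. Since G has at least one edge (e.g. 5–2), it is not an edgeless graph, so tw(G) ≥ 1. Combining the bounds, tw(G) = 1.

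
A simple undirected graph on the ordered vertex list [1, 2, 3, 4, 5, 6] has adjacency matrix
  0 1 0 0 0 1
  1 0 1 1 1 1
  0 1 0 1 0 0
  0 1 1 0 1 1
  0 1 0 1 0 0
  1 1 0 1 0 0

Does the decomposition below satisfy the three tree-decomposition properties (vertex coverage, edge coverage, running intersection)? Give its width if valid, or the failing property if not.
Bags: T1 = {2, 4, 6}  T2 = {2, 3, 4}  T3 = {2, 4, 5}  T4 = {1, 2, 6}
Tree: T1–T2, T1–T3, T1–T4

Checking the three conditions: (i) the bags cover all of {1, 2, 3, 4, 5, 6}; (ii) for each edge, some bag contains both endpoints; (iii) the bags containing any fixed vertex form a subtree. All hold, so the decomposition is valid with width 3 − 1 = 2.

Yes; width 2.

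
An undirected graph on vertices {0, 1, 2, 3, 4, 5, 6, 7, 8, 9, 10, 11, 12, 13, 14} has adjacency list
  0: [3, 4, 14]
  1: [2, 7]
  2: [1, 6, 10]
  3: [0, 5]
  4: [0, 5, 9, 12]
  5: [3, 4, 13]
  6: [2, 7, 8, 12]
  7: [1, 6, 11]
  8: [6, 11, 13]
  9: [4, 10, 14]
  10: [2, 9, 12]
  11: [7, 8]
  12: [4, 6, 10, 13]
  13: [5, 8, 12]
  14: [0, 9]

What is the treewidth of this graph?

A width-3 tree decomposition is:
Bags: B1 = {0, 3, 9, 14}  B2 = {0, 3, 4, 9}  B3 = {3, 4, 5, 9}  B4 = {4, 5, 9, 10}  B5 = {4, 5, 10, 12}  B6 = {5, 10, 12, 13}  B7 = {2, 10, 12, 13}  B8 = {2, 6, 12, 13}  B9 = {2, 6, 8, 13}  B10 = {1, 2, 6, 8}  B11 = {1, 6, 7, 8}  B12 = {1, 7, 8, 11}
Tree: B1–B2, B2–B3, B3–B4, B4–B5, B5–B6, B6–B7, B7–B8, B8–B9, B9–B10, B10–B11, B11–B12
Every bag has size at most 4, so the width is 4 − 1 = 3 and tw(G) ≤ 3. For the lower bound: the 4 vertex sets {0,3,14}, {9}, {4}, {5,10,12,13} are disjoint, each induces a connected subgraph, and every pair is joined by at least one edge of G. Contracting each set to a single vertex therefore yields K_{4} as a minor, and since treewidth is minor-monotone, tw(G) ≥ tw(K_{4}) = 3. Therefore the treewidth is 3.

3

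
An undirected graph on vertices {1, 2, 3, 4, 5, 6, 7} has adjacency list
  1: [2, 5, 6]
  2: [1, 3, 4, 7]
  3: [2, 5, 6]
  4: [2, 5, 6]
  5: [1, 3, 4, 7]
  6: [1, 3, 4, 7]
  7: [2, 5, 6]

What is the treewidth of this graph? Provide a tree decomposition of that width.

The largest bag has 4 vertices, giving width 3; this decomposition certifies tw(G) ≤ 3. For the lower bound: the 4 vertex sets {5,7}, {2,4}, {6}, {1} are disjoint, each induces a connected subgraph, and every pair is joined by at least one edge of G. Contracting each set to a single vertex therefore yields K_{4} as a minor, and since treewidth is minor-monotone, tw(G) ≥ tw(K_{4}) = 3. Therefore the treewidth is 3.

Treewidth 3.
One optimal decomposition is:
Bags: B1 = {2, 5, 6, 7}  B2 = {2, 4, 5, 6}  B3 = {1, 2, 5, 6}  B4 = {2, 3, 5, 6}
Tree: B1–B2, B2–B3, B3–B4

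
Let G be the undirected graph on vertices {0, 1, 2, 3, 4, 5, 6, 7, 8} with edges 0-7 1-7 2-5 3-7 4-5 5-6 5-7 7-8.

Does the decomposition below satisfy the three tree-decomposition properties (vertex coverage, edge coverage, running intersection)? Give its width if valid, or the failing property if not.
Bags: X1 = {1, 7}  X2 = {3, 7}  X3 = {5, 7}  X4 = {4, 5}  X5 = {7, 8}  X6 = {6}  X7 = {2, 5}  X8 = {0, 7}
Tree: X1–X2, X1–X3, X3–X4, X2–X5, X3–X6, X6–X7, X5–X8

No — edge (5,6) lies in no bag.

A tree decomposition must satisfy three properties: every vertex lies in some bag; for every edge, both endpoints lie together in some bag; and for every vertex, the bags containing it form a connected subtree. Here edge (5,6) lies in no bag, so the decomposition is invalid.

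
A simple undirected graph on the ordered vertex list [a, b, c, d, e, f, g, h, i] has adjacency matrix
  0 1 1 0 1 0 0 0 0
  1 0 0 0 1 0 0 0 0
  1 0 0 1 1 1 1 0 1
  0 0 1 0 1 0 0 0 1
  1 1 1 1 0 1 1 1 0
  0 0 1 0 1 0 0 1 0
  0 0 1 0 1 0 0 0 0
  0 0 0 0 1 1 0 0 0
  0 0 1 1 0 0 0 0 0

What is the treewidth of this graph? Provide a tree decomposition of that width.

Treewidth 2.
Bags: B1 = {c, d, e}  B2 = {c, e, f}  B3 = {c, d, i}  B4 = {a, c, e}  B5 = {c, e, g}  B6 = {a, b, e}  B7 = {e, f, h}
Tree: B1–B2, B1–B3, B2–B4, B2–B5, B4–B6, B2–B7

The largest bag has 3 vertices, giving width 2; this decomposition certifies tw(G) ≤ 2. For the lower bound, the 3 vertices {e, f, h} are pairwise adjacent, and any tree decomposition puts a clique entirely inside one bag — forcing width ≥ 2. The upper and lower bounds meet at 2, so that is the treewidth.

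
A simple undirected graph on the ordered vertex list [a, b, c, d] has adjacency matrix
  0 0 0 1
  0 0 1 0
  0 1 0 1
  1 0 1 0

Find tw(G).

1

A width-1 tree decomposition is:
Bags: B1 = {a, d}  B2 = {c, d}  B3 = {b, c}
Tree: B1–B2, B2–B3
Every bag has size at most 2, so the width is 2 − 1 = 1 and tw(G) ≤ 1. Since G has at least one edge (e.g. a–d), it is not an edgeless graph, so tw(G) ≥ 1. Hence tw(G) = 1 exactly.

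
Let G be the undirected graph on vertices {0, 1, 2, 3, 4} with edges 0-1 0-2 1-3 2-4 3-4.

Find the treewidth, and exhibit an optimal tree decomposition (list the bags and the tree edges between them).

Every bag has size at most 3, so the width is 3 − 1 = 2 and tw(G) ≤ 2. The edges 3–4–2–0–1–3 form a cycle, so G is not a tree and its treewidth is at least 2. Combining the bounds, tw(G) = 2.

Treewidth 2.
One such decomposition:
Bags: B1 = {2, 3, 4}  B2 = {0, 2, 3}  B3 = {0, 1, 3}
Tree: B1–B2, B2–B3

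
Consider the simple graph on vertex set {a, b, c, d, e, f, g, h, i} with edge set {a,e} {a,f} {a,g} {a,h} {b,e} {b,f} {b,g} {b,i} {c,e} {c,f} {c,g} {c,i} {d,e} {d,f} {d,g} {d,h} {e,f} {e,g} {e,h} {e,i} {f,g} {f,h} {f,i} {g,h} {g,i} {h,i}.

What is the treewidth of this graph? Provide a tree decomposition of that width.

Treewidth 4.
Bags: B1 = {e, f, g, h, i}  B2 = {c, e, f, g, i}  B3 = {a, e, f, g, h}  B4 = {d, e, f, g, h}  B5 = {b, e, f, g, i}
Tree: B1–B2, B1–B3, B1–B4, B2–B5

The largest bag has 5 vertices, giving width 4; this decomposition certifies tw(G) ≤ 4. For the lower bound, the 5 vertices {d, e, f, g, h} are pairwise adjacent, and any tree decomposition puts a clique entirely inside one bag — forcing width ≥ 4. The upper and lower bounds meet at 4, so that is the treewidth.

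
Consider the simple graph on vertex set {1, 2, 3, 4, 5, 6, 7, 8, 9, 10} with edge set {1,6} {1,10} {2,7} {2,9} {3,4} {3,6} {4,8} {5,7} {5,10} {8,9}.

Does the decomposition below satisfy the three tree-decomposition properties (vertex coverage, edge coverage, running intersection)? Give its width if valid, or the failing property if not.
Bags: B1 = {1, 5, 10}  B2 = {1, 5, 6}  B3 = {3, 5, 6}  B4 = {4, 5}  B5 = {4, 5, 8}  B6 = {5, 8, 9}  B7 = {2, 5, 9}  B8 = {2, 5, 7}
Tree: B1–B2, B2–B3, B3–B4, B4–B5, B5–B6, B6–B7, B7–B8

A tree decomposition must satisfy three properties: every vertex lies in some bag; for every edge, both endpoints lie together in some bag; and for every vertex, the bags containing it form a connected subtree. Here edge (3,4) lies in no bag, so the decomposition is invalid.

No — edge (3,4) lies in no bag.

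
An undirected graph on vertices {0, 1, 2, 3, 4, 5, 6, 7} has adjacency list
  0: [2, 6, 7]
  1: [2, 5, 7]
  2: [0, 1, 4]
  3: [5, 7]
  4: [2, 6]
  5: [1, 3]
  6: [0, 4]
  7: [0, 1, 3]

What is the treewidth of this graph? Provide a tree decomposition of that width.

The largest bag has 3 vertices, giving width 2; this decomposition certifies tw(G) ≤ 2. For the lower bound, G contains the cycle 4–6–0–2–4, so G is not a forest; only forests have treewidth ≤ 1, hence tw(G) ≥ 2. Combining the bounds, tw(G) = 2.

Treewidth 2.
One optimal decomposition is:
Bags: B1 = {2, 4, 6}  B2 = {0, 2, 6}  B3 = {0, 1, 2}  B4 = {0, 1, 7}  B5 = {1, 5, 7}  B6 = {3, 5, 7}
Tree: B1–B2, B2–B3, B3–B4, B4–B5, B5–B6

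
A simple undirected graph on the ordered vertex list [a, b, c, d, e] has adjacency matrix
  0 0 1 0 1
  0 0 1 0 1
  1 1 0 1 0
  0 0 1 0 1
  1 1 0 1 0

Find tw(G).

2

A width-2 tree decomposition is:
Bags: B1 = {c, d, e}  B2 = {b, c, e}  B3 = {a, c, e}
Tree: B1–B2, B2–B3
Each bag holds 3 vertices, so the decomposition has width 2, which upper-bounds the treewidth. Since d–c–b–e–d is a cycle in G, G is not acyclic. Forests are exactly the graphs of treewidth ≤ 1, so tw(G) ≥ 2. The upper and lower bounds meet at 2, so that is the treewidth.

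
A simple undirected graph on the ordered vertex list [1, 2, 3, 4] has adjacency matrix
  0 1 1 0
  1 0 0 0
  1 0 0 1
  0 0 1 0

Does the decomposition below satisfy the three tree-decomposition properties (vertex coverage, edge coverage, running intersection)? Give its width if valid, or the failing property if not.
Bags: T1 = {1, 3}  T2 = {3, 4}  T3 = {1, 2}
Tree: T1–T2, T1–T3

Yes; width 1.

Checking the three conditions: (i) the bags cover all of {1, 2, 3, 4}; (ii) for each edge, some bag contains both endpoints; (iii) the bags containing any fixed vertex form a subtree. All hold, so the decomposition is valid with width 2 − 1 = 1.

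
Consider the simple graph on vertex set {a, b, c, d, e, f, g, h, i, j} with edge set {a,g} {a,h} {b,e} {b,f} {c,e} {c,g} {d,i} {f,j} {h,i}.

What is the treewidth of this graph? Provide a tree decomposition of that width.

Treewidth 1.
One optimal decomposition is:
Bags: B1 = {f, j}  B2 = {b, f}  B3 = {b, e}  B4 = {c, e}  B5 = {c, g}  B6 = {a, g}  B7 = {a, h}  B8 = {h, i}  B9 = {d, i}
Tree: B1–B2, B2–B3, B3–B4, B4–B5, B5–B6, B6–B7, B7–B8, B8–B9

Each bag holds 2 vertices, so the decomposition has width 1, which upper-bounds the treewidth. Since G has at least one edge (e.g. j–f), it is not an edgeless graph, so tw(G) ≥ 1. The upper and lower bounds meet at 1, so that is the treewidth.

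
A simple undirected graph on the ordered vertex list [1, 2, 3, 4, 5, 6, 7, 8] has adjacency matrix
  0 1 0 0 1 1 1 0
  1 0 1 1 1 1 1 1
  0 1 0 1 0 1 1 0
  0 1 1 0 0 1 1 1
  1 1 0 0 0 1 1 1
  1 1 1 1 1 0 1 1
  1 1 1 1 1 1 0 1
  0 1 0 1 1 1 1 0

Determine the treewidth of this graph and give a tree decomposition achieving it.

Each bag holds 5 vertices, so the decomposition has width 4, which upper-bounds the treewidth. Conversely, {1, 2, 5, 6, 7} is a clique of size 5, and the vertices of any clique must share a bag in every tree decomposition; so some bag has ≥ 5 vertices and tw(G) ≥ 4. Hence tw(G) = 4 exactly.

Treewidth 4.
One such decomposition:
Bags: B1 = {1, 2, 5, 6, 7}  B2 = {2, 5, 6, 7, 8}  B3 = {2, 4, 6, 7, 8}  B4 = {2, 3, 4, 6, 7}
Tree: B1–B2, B2–B3, B3–B4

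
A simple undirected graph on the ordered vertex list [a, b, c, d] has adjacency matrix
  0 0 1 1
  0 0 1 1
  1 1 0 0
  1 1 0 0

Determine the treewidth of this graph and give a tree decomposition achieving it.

Each bag holds 3 vertices, so the decomposition has width 2, which upper-bounds the treewidth. For the lower bound, G contains the cycle b–c–a–d–b, so G is not a forest; only forests have treewidth ≤ 1, hence tw(G) ≥ 2. Combining the bounds, tw(G) = 2.

Treewidth 2.
One optimal decomposition is:
Bags: B1 = {a, b, c}  B2 = {a, b, d}
Tree: B1–B2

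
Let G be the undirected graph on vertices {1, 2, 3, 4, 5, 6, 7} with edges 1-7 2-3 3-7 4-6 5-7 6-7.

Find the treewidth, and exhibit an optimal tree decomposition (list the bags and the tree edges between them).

Treewidth 1.
One such decomposition:
Bags: B1 = {3, 7}  B2 = {5, 7}  B3 = {2, 3}  B4 = {1, 7}  B5 = {6, 7}  B6 = {4, 6}
Tree: B1–B2, B1–B3, B1–B4, B4–B5, B5–B6

The largest bag has 2 vertices, giving width 1; this decomposition certifies tw(G) ≤ 1. Since G has at least one edge (e.g. 7–3), it is not an edgeless graph, so tw(G) ≥ 1. Combining the bounds, tw(G) = 1.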